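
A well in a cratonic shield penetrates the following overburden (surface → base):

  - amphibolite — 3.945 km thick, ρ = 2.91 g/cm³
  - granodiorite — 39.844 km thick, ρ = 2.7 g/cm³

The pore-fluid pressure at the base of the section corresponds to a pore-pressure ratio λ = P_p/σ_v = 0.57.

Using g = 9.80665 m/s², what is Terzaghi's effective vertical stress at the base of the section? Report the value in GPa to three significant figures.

0.502 GPa

Overburden (lithostatic) stress σ_v:
amphibolite: 2910 kg/m³ × 9.80665 m/s² × 3945 m = 1.126×10^8 Pa = 112.6 MPa
granodiorite: 2700 kg/m³ × 9.80665 m/s² × 39844 m = 1.055×10^9 Pa = 1055 MPa
Total = 112.6 + 1055 = 1167.6 MPa
Pore pressure P_p = λ·σ_v = 0.57 × 1168 MPa = 665.5 MPa
Effective stress σ' = σ_v − P_p = 1168 − 665.5 = 502.05 MPa = 0.50205 GPa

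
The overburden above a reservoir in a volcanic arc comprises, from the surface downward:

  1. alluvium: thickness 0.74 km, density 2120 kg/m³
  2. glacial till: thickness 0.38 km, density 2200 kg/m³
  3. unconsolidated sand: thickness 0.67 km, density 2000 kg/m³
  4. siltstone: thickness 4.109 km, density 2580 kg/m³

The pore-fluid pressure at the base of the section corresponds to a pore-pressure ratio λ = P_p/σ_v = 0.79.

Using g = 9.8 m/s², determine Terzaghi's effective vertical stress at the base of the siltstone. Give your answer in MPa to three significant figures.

29.5 MPa

Overburden (lithostatic) stress σ_v:
alluvium: 2120 kg/m³ × 9.8 m/s² × 740 m = 1.537×10^7 Pa = 15.37 MPa
glacial till: 2200 kg/m³ × 9.8 m/s² × 380 m = 8.193×10^6 Pa = 8.193 MPa
unconsolidated sand: 2000 kg/m³ × 9.8 m/s² × 670 m = 1.313×10^7 Pa = 13.13 MPa
siltstone: 2580 kg/m³ × 9.8 m/s² × 4109 m = 1.039×10^8 Pa = 103.9 MPa
Total = 15.37 + 8.193 + 13.13 + 103.9 = 140.59 MPa
Pore pressure P_p = λ·σ_v = 0.79 × 140.6 MPa = 111.1 MPa
Effective stress σ' = σ_v − P_p = 140.6 − 111.1 = 29.524 MPa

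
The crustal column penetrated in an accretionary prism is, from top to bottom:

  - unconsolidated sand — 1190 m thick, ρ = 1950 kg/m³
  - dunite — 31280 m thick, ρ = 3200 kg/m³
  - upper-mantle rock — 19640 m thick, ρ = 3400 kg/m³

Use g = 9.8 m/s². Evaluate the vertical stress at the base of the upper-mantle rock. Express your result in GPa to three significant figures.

unconsolidated sand: 1950 kg/m³ × 9.8 m/s² × 1190 m = 2.274×10^7 Pa = 0.02274 GPa
dunite: 3200 kg/m³ × 9.8 m/s² × 31280 m = 9.809×10^8 Pa = 0.9809 GPa
upper-mantle rock: 3400 kg/m³ × 9.8 m/s² × 19640 m = 6.544×10^8 Pa = 0.6544 GPa
Total = 0.02274 + 0.9809 + 0.6544 = 1.6581 GPa

1.66 GPa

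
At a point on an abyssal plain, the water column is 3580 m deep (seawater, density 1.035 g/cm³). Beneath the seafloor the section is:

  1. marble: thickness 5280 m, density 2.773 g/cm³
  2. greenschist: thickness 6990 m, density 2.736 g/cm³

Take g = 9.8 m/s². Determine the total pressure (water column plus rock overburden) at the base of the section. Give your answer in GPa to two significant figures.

seawater: 1035 kg/m³ × 9.8 m/s² × 3580 m = 3.631×10^7 Pa = 0.03631 GPa
marble: 2773 kg/m³ × 9.8 m/s² × 5280 m = 1.435×10^8 Pa = 0.1435 GPa
greenschist: 2736 kg/m³ × 9.8 m/s² × 6990 m = 1.874×10^8 Pa = 0.1874 GPa
Total = 0.03631 + 0.1435 + 0.1874 = 0.36722 GPa

0.37 GPa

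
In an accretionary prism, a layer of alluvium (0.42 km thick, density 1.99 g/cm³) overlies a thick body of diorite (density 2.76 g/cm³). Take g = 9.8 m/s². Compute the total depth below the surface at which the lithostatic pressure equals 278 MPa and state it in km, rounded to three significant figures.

10.4 km

Pressure at base of upper layers: 1990×9.8×420 = 8.191×10^6 Pa = 8.191 MPa
Remaining pressure to be supplied by diorite: 2.780×10^8 − 8.191×10^6 = 2.698×10^8 Pa
Additional depth in diorite = 2.698×10^8 Pa / (2760 kg/m³ × 9.8 m/s²) = 9975.2 m
Total depth = 420 m + 9975.2 m = 10395 m
= 10.395 km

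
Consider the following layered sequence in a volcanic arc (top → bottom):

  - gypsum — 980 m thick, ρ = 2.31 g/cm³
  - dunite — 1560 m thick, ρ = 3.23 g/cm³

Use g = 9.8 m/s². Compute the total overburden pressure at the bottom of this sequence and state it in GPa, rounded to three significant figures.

gypsum: 2310 kg/m³ × 9.8 m/s² × 980 m = 2.219×10^7 Pa = 0.02219 GPa
dunite: 3230 kg/m³ × 9.8 m/s² × 1560 m = 4.938×10^7 Pa = 0.04938 GPa
Total = 0.02219 + 0.04938 = 0.071565 GPa

0.0716 GPa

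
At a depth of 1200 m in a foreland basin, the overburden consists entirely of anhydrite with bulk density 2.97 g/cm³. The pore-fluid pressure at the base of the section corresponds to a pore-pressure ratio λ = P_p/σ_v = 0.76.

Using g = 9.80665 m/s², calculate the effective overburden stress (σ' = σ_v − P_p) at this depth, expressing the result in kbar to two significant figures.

0.084 kbar

Overburden (lithostatic) stress σ_v:
anhydrite: 2970 kg/m³ × 9.80665 m/s² × 1200 m = 3.495×10^7 Pa = 34.95 MPa
Pore pressure P_p = λ·σ_v = 0.76 × 34.95 MPa = 26.56 MPa
Effective stress σ' = σ_v − P_p = 34.95 − 26.56 = 8.3882 MPa = 0.083882 kbar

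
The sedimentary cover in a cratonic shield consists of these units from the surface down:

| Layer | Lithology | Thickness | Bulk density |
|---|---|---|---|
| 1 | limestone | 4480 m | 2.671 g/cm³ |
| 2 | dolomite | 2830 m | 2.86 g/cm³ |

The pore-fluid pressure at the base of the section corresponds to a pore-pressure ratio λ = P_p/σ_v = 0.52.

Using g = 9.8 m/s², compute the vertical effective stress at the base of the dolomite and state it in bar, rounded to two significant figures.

940 bar

Overburden (lithostatic) stress σ_v:
limestone: 2671 kg/m³ × 9.8 m/s² × 4480 m = 1.173×10^8 Pa = 117.3 MPa
dolomite: 2860 kg/m³ × 9.8 m/s² × 2830 m = 7.932×10^7 Pa = 79.32 MPa
Total = 117.3 + 79.32 = 196.59 MPa
Pore pressure P_p = λ·σ_v = 0.52 × 196.6 MPa = 102.2 MPa
Effective stress σ' = σ_v − P_p = 196.6 − 102.2 = 94.362 MPa = 943.62 bar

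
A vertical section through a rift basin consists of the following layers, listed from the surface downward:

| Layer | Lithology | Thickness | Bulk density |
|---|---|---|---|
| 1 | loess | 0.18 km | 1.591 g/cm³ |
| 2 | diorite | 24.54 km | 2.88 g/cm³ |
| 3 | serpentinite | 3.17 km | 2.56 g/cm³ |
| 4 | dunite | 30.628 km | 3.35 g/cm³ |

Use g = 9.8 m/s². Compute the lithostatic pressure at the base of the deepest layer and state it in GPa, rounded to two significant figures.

loess: 1591 kg/m³ × 9.8 m/s² × 180 m = 2.807×10^6 Pa = 2.807×10^-3 GPa
diorite: 2880 kg/m³ × 9.8 m/s² × 24540 m = 6.926×10^8 Pa = 0.6926 GPa
serpentinite: 2560 kg/m³ × 9.8 m/s² × 3170 m = 7.953×10^7 Pa = 0.07953 GPa
dunite: 3350 kg/m³ × 9.8 m/s² × 30628 m = 1.006×10^9 Pa = 1.006 GPa
Total = 2.807×10^-3 + 0.6926 + 0.07953 + 1.006 = 1.7805 GPa

1.8 GPa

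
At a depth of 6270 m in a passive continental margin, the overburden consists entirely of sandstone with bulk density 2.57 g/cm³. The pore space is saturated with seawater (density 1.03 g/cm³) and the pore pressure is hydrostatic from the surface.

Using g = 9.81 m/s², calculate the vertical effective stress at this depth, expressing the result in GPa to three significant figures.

Overburden (lithostatic) stress σ_v:
sandstone: 2570 kg/m³ × 9.81 m/s² × 6270 m = 1.581×10^8 Pa = 158.1 MPa
Pore pressure P_p = 1030 kg/m³ × 9.81 m/s² × 6270 m = 6.335×10^7 Pa = 63.35 MPa
Effective stress σ' = σ_v − P_p = 158.1 − 63.35 = 94.723 MPa = 0.094723 GPa

0.0947 GPa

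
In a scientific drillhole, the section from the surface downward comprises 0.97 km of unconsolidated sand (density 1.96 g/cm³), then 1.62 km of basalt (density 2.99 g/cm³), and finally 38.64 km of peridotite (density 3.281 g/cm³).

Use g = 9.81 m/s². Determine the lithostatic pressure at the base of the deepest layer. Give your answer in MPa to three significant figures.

1310 MPa

unconsolidated sand: 1960 kg/m³ × 9.81 m/s² × 970 m = 1.865×10^7 Pa = 18.65 MPa
basalt: 2990 kg/m³ × 9.81 m/s² × 1620 m = 4.752×10^7 Pa = 47.52 MPa
peridotite: 3281 kg/m³ × 9.81 m/s² × 38640 m = 1.244×10^9 Pa = 1244 MPa
Total = 18.65 + 47.52 + 1244 = 1309.9 MPa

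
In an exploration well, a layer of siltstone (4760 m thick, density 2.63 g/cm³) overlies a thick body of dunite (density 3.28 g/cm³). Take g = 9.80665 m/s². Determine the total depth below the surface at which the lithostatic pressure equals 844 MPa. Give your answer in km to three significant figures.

Pressure at base of upper layers: 2630×9.80665×4760 = 1.228×10^8 Pa = 122.8 MPa
Remaining pressure to be supplied by dunite: 8.440×10^8 − 1.228×10^8 = 7.212×10^8 Pa
Additional depth in dunite = 7.212×10^8 Pa / (3280 kg/m³ × 9.80665 m/s²) = 22422 m
Total depth = 4760 m + 22422 m = 27182 m
= 27.182 km

27.2 km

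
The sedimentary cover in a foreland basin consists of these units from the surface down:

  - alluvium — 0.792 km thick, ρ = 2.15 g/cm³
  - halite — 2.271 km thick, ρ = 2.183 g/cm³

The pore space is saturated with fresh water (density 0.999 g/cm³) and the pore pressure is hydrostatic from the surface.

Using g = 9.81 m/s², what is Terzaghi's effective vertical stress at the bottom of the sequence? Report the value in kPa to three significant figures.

35300 kPa

Overburden (lithostatic) stress σ_v:
alluvium: 2150 kg/m³ × 9.81 m/s² × 792 m = 1.670×10^7 Pa = 16.70 MPa
halite: 2183 kg/m³ × 9.81 m/s² × 2271 m = 4.863×10^7 Pa = 48.63 MPa
Total = 16.70 + 48.63 = 65.338 MPa
Pore pressure P_p = 999 kg/m³ × 9.81 m/s² × 3063 m = 3.002×10^7 Pa = 30.02 MPa
Effective stress σ' = σ_v − P_p = 65.34 − 30.02 = 35.320 MPa = 35320 kPa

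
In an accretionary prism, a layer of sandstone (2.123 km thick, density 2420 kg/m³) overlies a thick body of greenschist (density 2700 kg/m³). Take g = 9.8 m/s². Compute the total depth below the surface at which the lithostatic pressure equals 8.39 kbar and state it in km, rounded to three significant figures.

31.9 km

Pressure at base of upper layers: 2420×9.8×2123 = 5.035×10^7 Pa = 0.5035 kbar
Remaining pressure to be supplied by greenschist: 8.390×10^8 − 5.035×10^7 = 7.887×10^8 Pa
Additional depth in greenschist = 7.887×10^8 Pa / (2700 kg/m³ × 9.8 m/s²) = 29805 m
Total depth = 2123 m + 29805 m = 31928 m
= 31.928 km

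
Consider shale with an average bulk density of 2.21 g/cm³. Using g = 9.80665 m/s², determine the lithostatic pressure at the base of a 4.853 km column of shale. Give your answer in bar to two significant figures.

shale: 2210 kg/m³ × 9.80665 m/s² × 4853 m = 1.052×10^8 Pa = 1052 bar

1100 bar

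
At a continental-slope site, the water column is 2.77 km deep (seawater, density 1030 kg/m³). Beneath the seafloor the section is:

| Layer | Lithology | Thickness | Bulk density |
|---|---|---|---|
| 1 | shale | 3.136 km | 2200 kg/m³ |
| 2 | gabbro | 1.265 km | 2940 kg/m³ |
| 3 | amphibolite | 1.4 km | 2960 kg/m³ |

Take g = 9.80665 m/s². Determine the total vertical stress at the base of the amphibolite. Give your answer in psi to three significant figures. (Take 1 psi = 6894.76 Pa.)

seawater: 1030 kg/m³ × 9.80665 m/s² × 2770 m = 2.798×10^7 Pa = 4058 psi
shale: 2200 kg/m³ × 9.80665 m/s² × 3136 m = 6.766×10^7 Pa = 9813 psi
gabbro: 2940 kg/m³ × 9.80665 m/s² × 1265 m = 3.647×10^7 Pa = 5290 psi
amphibolite: 2960 kg/m³ × 9.80665 m/s² × 1400 m = 4.064×10^7 Pa = 5894 psi
Total = 4058 + 9813 + 5290 + 5894 = 25055 psi

25100 psi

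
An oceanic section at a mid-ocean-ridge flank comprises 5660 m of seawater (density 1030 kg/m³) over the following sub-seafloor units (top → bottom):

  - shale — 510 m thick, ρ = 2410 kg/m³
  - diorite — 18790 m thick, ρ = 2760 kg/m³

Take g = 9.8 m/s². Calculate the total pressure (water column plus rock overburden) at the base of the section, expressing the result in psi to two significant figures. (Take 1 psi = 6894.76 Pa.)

84000 psi

seawater: 1030 kg/m³ × 9.8 m/s² × 5660 m = 5.713×10^7 Pa = 8286 psi
shale: 2410 kg/m³ × 9.8 m/s² × 510 m = 1.205×10^7 Pa = 1747 psi
diorite: 2760 kg/m³ × 9.8 m/s² × 18790 m = 5.082×10^8 Pa = 73713 psi
Total = 8286 + 1747 + 73713 = 83746 psi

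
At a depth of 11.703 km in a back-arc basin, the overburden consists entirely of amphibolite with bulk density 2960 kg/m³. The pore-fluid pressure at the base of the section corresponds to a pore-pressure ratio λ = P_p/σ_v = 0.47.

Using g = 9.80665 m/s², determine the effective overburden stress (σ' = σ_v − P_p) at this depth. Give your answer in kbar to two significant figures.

1.8 kbar

Overburden (lithostatic) stress σ_v:
amphibolite: 2960 kg/m³ × 9.80665 m/s² × 11703 m = 3.397×10^8 Pa = 339.7 MPa
Pore pressure P_p = λ·σ_v = 0.47 × 339.7 MPa = 159.7 MPa
Effective stress σ' = σ_v − P_p = 339.7 − 159.7 = 180.05 MPa = 1.8005 kbar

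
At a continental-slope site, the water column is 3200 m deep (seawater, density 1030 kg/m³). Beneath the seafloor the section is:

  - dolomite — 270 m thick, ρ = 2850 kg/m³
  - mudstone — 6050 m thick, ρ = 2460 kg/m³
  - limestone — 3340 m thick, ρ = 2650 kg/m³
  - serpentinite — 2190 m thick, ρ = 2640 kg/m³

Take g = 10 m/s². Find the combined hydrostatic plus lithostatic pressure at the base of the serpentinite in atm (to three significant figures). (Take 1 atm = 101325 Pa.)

3310 atm

seawater: 1030 kg/m³ × 10 m/s² × 3200 m = 3.296×10^7 Pa = 325.3 atm
dolomite: 2850 kg/m³ × 10 m/s² × 270 m = 7.695×10^6 Pa = 75.94 atm
mudstone: 2460 kg/m³ × 10 m/s² × 6050 m = 1.488×10^8 Pa = 1469 atm
limestone: 2650 kg/m³ × 10 m/s² × 3340 m = 8.851×10^7 Pa = 873.5 atm
serpentinite: 2640 kg/m³ × 10 m/s² × 2190 m = 5.782×10^7 Pa = 570.6 atm
Total = 325.3 + 75.94 + 1469 + 873.5 + 570.6 = 3314.2 atm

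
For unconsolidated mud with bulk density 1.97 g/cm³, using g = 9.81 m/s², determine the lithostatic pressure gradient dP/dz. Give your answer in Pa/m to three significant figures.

19300 Pa/m

dP/dz = ρg = 1970 kg/m³ × 9.81 m/s² = 19326 Pa/m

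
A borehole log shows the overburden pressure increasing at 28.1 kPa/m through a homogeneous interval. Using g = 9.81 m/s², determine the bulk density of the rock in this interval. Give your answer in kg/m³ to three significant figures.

ρ = (dP/dz)/g = 28.1 kPa/m / 9.81 m/s² = 28100 Pa/m / 9.81 m/s² = 2864.4 kg/m³

2860 kg/m³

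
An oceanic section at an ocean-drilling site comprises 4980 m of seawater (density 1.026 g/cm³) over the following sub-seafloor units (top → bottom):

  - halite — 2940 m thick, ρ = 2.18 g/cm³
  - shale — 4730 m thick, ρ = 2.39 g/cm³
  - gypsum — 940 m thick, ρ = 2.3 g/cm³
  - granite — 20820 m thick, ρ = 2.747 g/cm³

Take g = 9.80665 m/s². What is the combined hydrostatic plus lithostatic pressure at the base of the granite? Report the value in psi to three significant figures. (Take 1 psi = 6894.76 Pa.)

seawater: 1026 kg/m³ × 9.80665 m/s² × 4980 m = 5.011×10^7 Pa = 7267 psi
halite: 2180 kg/m³ × 9.80665 m/s² × 2940 m = 6.285×10^7 Pa = 9116 psi
shale: 2390 kg/m³ × 9.80665 m/s² × 4730 m = 1.109×10^8 Pa = 16079 psi
gypsum: 2300 kg/m³ × 9.80665 m/s² × 940 m = 2.120×10^7 Pa = 3075 psi
granite: 2747 kg/m³ × 9.80665 m/s² × 20820 m = 5.609×10^8 Pa = 81347 psi
Total = 7267 + 9116 + 16079 + 3075 + 81347 = 1.1688×10^5 psi

117000 psi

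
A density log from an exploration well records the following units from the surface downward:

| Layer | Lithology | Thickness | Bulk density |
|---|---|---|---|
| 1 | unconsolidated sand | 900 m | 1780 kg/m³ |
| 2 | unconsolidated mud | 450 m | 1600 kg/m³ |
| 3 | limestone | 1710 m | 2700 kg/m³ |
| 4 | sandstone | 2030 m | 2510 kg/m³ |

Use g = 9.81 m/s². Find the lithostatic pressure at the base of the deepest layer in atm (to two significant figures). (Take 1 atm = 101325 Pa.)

1200 atm

unconsolidated sand: 1780 kg/m³ × 9.81 m/s² × 900 m = 1.572×10^7 Pa = 155.1 atm
unconsolidated mud: 1600 kg/m³ × 9.81 m/s² × 450 m = 7.063×10^6 Pa = 69.71 atm
limestone: 2700 kg/m³ × 9.81 m/s² × 1710 m = 4.529×10^7 Pa = 447.0 atm
sandstone: 2510 kg/m³ × 9.81 m/s² × 2030 m = 4.998×10^7 Pa = 493.3 atm
Total = 155.1 + 69.71 + 447.0 + 493.3 = 1165.1 atm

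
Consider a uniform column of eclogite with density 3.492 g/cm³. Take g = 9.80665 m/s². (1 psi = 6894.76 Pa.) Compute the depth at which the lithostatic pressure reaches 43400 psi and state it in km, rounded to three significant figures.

h = P/(ρg) = 43400 psi / (3492 kg/m³ × 9.80665 m/s²) = 2.992×10^8 Pa / 34245 Pa/m = 8738.0 m
= 8.7380 km

8.74 km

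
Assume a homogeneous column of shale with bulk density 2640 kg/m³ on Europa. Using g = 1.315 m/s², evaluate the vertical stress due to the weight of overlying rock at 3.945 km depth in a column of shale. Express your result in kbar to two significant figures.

shale: 2640 kg/m³ × 1.315 m/s² × 3945 m = 1.370×10^7 Pa = 0.1370 kbar

0.14 kbar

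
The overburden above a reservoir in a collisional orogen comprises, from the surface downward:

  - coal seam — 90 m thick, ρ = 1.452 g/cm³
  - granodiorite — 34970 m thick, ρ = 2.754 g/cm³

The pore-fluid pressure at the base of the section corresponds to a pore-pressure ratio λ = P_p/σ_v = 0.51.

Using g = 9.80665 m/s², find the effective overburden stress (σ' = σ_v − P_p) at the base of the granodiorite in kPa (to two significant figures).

Overburden (lithostatic) stress σ_v:
coal seam: 1452 kg/m³ × 9.80665 m/s² × 90 m = 1.282×10^6 Pa = 1.282 MPa
granodiorite: 2754 kg/m³ × 9.80665 m/s² × 34970 m = 9.445×10^8 Pa = 944.5 MPa
Total = 1.282 + 944.5 = 945.73 MPa
Pore pressure P_p = λ·σ_v = 0.51 × 945.7 MPa = 482.3 MPa
Effective stress σ' = σ_v − P_p = 945.7 − 482.3 = 463.41 MPa = 4.6341×10^5 kPa

460000 kPa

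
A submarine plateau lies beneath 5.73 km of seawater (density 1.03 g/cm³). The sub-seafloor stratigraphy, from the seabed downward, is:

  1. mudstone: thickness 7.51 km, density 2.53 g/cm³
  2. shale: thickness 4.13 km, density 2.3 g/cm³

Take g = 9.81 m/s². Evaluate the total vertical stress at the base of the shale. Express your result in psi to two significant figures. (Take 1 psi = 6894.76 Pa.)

seawater: 1030 kg/m³ × 9.81 m/s² × 5730 m = 5.790×10^7 Pa = 8397 psi
mudstone: 2530 kg/m³ × 9.81 m/s² × 7510 m = 1.864×10^8 Pa = 27034 psi
shale: 2300 kg/m³ × 9.81 m/s² × 4130 m = 9.319×10^7 Pa = 13515 psi
Total = 8397 + 27034 + 13515 = 48947 psi

49000 psi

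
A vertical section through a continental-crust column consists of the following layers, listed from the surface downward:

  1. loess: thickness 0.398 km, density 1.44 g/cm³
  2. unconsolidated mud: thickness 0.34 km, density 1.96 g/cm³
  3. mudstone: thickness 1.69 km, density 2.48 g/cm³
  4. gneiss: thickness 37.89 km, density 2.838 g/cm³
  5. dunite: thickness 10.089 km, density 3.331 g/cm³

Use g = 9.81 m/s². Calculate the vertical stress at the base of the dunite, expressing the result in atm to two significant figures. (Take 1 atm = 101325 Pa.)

14000 atm

loess: 1440 kg/m³ × 9.81 m/s² × 398 m = 5.622×10^6 Pa = 55.49 atm
unconsolidated mud: 1960 kg/m³ × 9.81 m/s² × 340 m = 6.537×10^6 Pa = 64.52 atm
mudstone: 2480 kg/m³ × 9.81 m/s² × 1690 m = 4.112×10^7 Pa = 405.8 atm
gneiss: 2838 kg/m³ × 9.81 m/s² × 37890 m = 1.055×10^9 Pa = 10411 atm
dunite: 3331 kg/m³ × 9.81 m/s² × 10089 m = 3.297×10^8 Pa = 3254 atm
Total = 55.49 + 64.52 + 405.8 + 10411 + 3254 = 14190 atm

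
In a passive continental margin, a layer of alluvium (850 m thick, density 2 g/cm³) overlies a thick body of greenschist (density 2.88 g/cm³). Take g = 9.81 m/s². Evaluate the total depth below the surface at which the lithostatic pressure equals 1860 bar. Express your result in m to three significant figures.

Pressure at base of upper layers: 2000×9.81×850 = 1.668×10^7 Pa = 166.8 bar
Remaining pressure to be supplied by greenschist: 1.860×10^8 − 1.668×10^7 = 1.693×10^8 Pa
Additional depth in greenschist = 1.693×10^8 Pa / (2880 kg/m³ × 9.81 m/s²) = 5993.1 m
Total depth = 850 m + 5993.1 m = 6843.1 m

6840 m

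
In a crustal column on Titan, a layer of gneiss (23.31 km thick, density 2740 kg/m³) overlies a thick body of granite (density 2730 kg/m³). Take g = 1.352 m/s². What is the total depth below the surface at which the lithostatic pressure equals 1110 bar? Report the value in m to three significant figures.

Pressure at base of upper layers: 2740×1.352×23310 = 8.635×10^7 Pa = 863.5 bar
Remaining pressure to be supplied by granite: 1.110×10^8 − 8.635×10^7 = 2.465×10^7 Pa
Additional depth in granite = 2.465×10^7 Pa / (2730 kg/m³ × 1.352 m/s²) = 6678.1 m
Total depth = 23310 m + 6678.1 m = 29988 m

30000 m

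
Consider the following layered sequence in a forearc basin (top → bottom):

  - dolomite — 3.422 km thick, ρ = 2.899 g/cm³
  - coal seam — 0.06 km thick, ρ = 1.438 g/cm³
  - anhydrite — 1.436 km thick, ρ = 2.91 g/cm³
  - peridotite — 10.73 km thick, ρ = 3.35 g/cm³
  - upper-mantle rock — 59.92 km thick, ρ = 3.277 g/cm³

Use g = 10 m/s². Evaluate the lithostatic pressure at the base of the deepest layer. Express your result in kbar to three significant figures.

24.6 kbar

dolomite: 2899 kg/m³ × 10 m/s² × 3422 m = 9.920×10^7 Pa = 0.9920 kbar
coal seam: 1438 kg/m³ × 10 m/s² × 60 m = 8.628×10^5 Pa = 8.628×10^-3 kbar
anhydrite: 2910 kg/m³ × 10 m/s² × 1436 m = 4.179×10^7 Pa = 0.4179 kbar
peridotite: 3350 kg/m³ × 10 m/s² × 10730 m = 3.595×10^8 Pa = 3.595 kbar
upper-mantle rock: 3277 kg/m³ × 10 m/s² × 59920 m = 1.964×10^9 Pa = 19.64 kbar
Total = 0.9920 + 8.628×10^-3 + 0.4179 + 3.595 + 19.64 = 24.649 kbar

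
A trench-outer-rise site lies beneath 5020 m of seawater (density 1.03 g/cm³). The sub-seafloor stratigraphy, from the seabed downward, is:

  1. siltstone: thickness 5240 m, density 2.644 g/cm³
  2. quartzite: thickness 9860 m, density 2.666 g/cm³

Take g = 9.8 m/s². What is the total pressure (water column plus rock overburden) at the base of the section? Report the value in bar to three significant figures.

4440 bar

seawater: 1030 kg/m³ × 9.8 m/s² × 5020 m = 5.067×10^7 Pa = 506.7 bar
siltstone: 2644 kg/m³ × 9.8 m/s² × 5240 m = 1.358×10^8 Pa = 1358 bar
quartzite: 2666 kg/m³ × 9.8 m/s² × 9860 m = 2.576×10^8 Pa = 2576 bar
Total = 506.7 + 1358 + 2576 = 4440.6 bar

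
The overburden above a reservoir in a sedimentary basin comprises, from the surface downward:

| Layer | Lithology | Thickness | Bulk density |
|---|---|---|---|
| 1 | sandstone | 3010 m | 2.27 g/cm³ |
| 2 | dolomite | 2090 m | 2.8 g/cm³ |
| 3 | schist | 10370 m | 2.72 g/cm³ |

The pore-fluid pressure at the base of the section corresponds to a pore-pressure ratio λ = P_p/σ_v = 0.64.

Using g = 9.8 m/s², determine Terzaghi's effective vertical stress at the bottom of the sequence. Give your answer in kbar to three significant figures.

1.44 kbar

Overburden (lithostatic) stress σ_v:
sandstone: 2270 kg/m³ × 9.8 m/s² × 3010 m = 6.696×10^7 Pa = 66.96 MPa
dolomite: 2800 kg/m³ × 9.8 m/s² × 2090 m = 5.735×10^7 Pa = 57.35 MPa
schist: 2720 kg/m³ × 9.8 m/s² × 10370 m = 2.764×10^8 Pa = 276.4 MPa
Total = 66.96 + 57.35 + 276.4 = 400.73 MPa
Pore pressure P_p = λ·σ_v = 0.64 × 400.7 MPa = 256.5 MPa
Effective stress σ' = σ_v − P_p = 400.7 − 256.5 = 144.26 MPa = 1.4426 kbar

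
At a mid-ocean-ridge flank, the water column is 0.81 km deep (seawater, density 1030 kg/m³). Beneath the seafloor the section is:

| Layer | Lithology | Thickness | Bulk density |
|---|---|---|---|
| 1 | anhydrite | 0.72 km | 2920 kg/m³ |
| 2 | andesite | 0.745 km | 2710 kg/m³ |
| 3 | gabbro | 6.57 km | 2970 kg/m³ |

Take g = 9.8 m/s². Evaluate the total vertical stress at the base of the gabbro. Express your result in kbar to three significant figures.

seawater: 1030 kg/m³ × 9.8 m/s² × 810 m = 8.176×10^6 Pa = 0.08176 kbar
anhydrite: 2920 kg/m³ × 9.8 m/s² × 720 m = 2.060×10^7 Pa = 0.2060 kbar
andesite: 2710 kg/m³ × 9.8 m/s² × 745 m = 1.979×10^7 Pa = 0.1979 kbar
gabbro: 2970 kg/m³ × 9.8 m/s² × 6570 m = 1.912×10^8 Pa = 1.912 kbar
Total = 0.08176 + 0.2060 + 0.1979 + 1.912 = 2.3979 kbar

2.40 kbar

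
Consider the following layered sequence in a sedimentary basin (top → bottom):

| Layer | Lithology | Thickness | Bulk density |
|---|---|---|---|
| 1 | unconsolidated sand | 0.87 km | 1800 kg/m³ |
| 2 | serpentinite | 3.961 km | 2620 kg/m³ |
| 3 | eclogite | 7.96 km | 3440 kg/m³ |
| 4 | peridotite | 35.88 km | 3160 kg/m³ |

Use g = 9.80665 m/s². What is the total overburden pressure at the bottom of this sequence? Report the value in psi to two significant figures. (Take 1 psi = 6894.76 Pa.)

220000 psi

unconsolidated sand: 1800 kg/m³ × 9.80665 m/s² × 870 m = 1.536×10^7 Pa = 2227 psi
serpentinite: 2620 kg/m³ × 9.80665 m/s² × 3961 m = 1.018×10^8 Pa = 14761 psi
eclogite: 3440 kg/m³ × 9.80665 m/s² × 7960 m = 2.685×10^8 Pa = 38947 psi
peridotite: 3160 kg/m³ × 9.80665 m/s² × 35880 m = 1.112×10^9 Pa = 1.613×10^5 psi
Total = 2227 + 14761 + 38947 + 1.613×10^5 = 2.1720×10^5 psi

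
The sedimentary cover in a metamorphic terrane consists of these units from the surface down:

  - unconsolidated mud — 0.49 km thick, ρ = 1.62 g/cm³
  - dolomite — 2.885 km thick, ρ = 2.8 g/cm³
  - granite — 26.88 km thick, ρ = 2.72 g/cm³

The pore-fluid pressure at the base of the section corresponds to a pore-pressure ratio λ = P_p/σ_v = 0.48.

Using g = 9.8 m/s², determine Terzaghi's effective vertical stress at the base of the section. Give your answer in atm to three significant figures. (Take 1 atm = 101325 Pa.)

Overburden (lithostatic) stress σ_v:
unconsolidated mud: 1620 kg/m³ × 9.8 m/s² × 490 m = 7.779×10^6 Pa = 7.779 MPa
dolomite: 2800 kg/m³ × 9.8 m/s² × 2885 m = 7.916×10^7 Pa = 79.16 MPa
granite: 2720 kg/m³ × 9.8 m/s² × 26880 m = 7.165×10^8 Pa = 716.5 MPa
Total = 7.779 + 79.16 + 716.5 = 803.46 MPa
Pore pressure P_p = λ·σ_v = 0.48 × 803.5 MPa = 385.7 MPa
Effective stress σ' = σ_v − P_p = 803.5 − 385.7 = 417.80 MPa = 4123.3 atm

4120 atm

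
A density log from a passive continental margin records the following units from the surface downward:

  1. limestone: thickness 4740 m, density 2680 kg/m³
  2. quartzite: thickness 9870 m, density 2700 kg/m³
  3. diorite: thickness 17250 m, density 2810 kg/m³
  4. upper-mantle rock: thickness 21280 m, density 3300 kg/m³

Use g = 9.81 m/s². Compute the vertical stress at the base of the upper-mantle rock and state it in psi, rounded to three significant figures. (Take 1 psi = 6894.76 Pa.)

225000 psi

limestone: 2680 kg/m³ × 9.81 m/s² × 4740 m = 1.246×10^8 Pa = 18074 psi
quartzite: 2700 kg/m³ × 9.81 m/s² × 9870 m = 2.614×10^8 Pa = 37917 psi
diorite: 2810 kg/m³ × 9.81 m/s² × 17250 m = 4.755×10^8 Pa = 68968 psi
upper-mantle rock: 3300 kg/m³ × 9.81 m/s² × 21280 m = 6.889×10^8 Pa = 99916 psi
Total = 18074 + 37917 + 68968 + 99916 = 2.2487×10^5 psi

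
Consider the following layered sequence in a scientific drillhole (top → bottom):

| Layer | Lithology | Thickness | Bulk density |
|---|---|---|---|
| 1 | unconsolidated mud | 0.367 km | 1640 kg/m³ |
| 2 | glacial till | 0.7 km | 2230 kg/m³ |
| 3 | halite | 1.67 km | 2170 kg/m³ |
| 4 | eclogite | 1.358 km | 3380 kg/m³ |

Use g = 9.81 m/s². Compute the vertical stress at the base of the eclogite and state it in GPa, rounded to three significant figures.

0.102 GPa

unconsolidated mud: 1640 kg/m³ × 9.81 m/s² × 367 m = 5.904×10^6 Pa = 5.904×10^-3 GPa
glacial till: 2230 kg/m³ × 9.81 m/s² × 700 m = 1.531×10^7 Pa = 0.01531 GPa
halite: 2170 kg/m³ × 9.81 m/s² × 1670 m = 3.555×10^7 Pa = 0.03555 GPa
eclogite: 3380 kg/m³ × 9.81 m/s² × 1358 m = 4.503×10^7 Pa = 0.04503 GPa
Total = 5.904×10^-3 + 0.01531 + 0.03555 + 0.04503 = 0.10180 GPa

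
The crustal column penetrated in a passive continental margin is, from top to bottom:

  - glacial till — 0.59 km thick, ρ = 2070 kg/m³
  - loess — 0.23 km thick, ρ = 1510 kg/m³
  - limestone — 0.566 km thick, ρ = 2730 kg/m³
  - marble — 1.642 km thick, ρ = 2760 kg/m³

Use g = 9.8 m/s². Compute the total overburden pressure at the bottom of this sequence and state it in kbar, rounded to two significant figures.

0.75 kbar

glacial till: 2070 kg/m³ × 9.8 m/s² × 590 m = 1.197×10^7 Pa = 0.1197 kbar
loess: 1510 kg/m³ × 9.8 m/s² × 230 m = 3.404×10^6 Pa = 0.03404 kbar
limestone: 2730 kg/m³ × 9.8 m/s² × 566 m = 1.514×10^7 Pa = 0.1514 kbar
marble: 2760 kg/m³ × 9.8 m/s² × 1642 m = 4.441×10^7 Pa = 0.4441 kbar
Total = 0.1197 + 0.03404 + 0.1514 + 0.4441 = 0.74928 kbar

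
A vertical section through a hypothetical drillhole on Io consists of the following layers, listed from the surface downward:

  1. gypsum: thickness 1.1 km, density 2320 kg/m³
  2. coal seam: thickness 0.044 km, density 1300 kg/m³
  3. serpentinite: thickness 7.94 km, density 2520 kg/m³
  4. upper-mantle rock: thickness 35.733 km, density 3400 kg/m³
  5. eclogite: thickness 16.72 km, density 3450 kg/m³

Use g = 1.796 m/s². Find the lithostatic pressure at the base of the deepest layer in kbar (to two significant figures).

3.6 kbar

gypsum: 2320 kg/m³ × 1.796 m/s² × 1100 m = 4.583×10^6 Pa = 0.04583 kbar
coal seam: 1300 kg/m³ × 1.796 m/s² × 44 m = 1.027×10^5 Pa = 1.027×10^-3 kbar
serpentinite: 2520 kg/m³ × 1.796 m/s² × 7940 m = 3.594×10^7 Pa = 0.3594 kbar
upper-mantle rock: 3400 kg/m³ × 1.796 m/s² × 35733 m = 2.182×10^8 Pa = 2.182 kbar
eclogite: 3450 kg/m³ × 1.796 m/s² × 16720 m = 1.036×10^8 Pa = 1.036 kbar
Total = 0.04583 + 1.027×10^-3 + 0.3594 + 2.182 + 1.036 = 3.6242 kbar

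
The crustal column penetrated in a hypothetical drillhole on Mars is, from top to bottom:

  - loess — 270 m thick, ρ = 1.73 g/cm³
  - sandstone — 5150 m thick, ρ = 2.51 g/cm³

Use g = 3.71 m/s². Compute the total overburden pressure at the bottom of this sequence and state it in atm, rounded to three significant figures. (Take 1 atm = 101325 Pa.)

490 atm

loess: 1730 kg/m³ × 3.71 m/s² × 270 m = 1.733×10^6 Pa = 17.10 atm
sandstone: 2510 kg/m³ × 3.71 m/s² × 5150 m = 4.796×10^7 Pa = 473.3 atm
Total = 17.10 + 473.3 = 490.40 atm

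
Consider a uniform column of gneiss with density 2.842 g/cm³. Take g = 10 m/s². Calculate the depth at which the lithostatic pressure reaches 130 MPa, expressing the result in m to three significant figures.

h = P/(ρg) = 130 MPa / (2842 kg/m³ × 10 m/s²) = 1.300×10^8 Pa / 28420 Pa/m = 4574.2 m

4570 m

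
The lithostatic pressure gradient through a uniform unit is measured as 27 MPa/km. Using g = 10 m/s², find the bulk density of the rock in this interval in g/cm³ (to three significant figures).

ρ = (dP/dz)/g = 27 MPa/km / 10 m/s² = 27000 Pa/m / 10 m/s² = 2700.0 kg/m³
= 2.700 g/cm³

2.70 g/cm³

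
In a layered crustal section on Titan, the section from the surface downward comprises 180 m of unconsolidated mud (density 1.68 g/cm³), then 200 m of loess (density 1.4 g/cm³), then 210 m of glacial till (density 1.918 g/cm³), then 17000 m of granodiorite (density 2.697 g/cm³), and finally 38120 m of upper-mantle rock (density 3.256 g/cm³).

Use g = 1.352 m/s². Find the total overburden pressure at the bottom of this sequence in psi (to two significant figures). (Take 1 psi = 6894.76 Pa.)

34000 psi

unconsolidated mud: 1680 kg/m³ × 1.352 m/s² × 180 m = 4.088×10^5 Pa = 59.30 psi
loess: 1400 kg/m³ × 1.352 m/s² × 200 m = 3.786×10^5 Pa = 54.91 psi
glacial till: 1918 kg/m³ × 1.352 m/s² × 210 m = 5.446×10^5 Pa = 78.98 psi
granodiorite: 2697 kg/m³ × 1.352 m/s² × 17000 m = 6.199×10^7 Pa = 8991 psi
upper-mantle rock: 3256 kg/m³ × 1.352 m/s² × 38120 m = 1.678×10^8 Pa = 24339 psi
Total = 59.30 + 54.91 + 78.98 + 8991 + 24339 = 33522 psi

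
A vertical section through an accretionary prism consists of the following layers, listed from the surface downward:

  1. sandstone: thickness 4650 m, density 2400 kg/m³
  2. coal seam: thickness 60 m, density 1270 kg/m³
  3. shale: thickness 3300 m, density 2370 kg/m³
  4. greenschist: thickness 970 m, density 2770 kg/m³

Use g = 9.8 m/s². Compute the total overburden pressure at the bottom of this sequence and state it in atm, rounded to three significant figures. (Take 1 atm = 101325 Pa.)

sandstone: 2400 kg/m³ × 9.8 m/s² × 4650 m = 1.094×10^8 Pa = 1079 atm
coal seam: 1270 kg/m³ × 9.8 m/s² × 60 m = 7.468×10^5 Pa = 7.370 atm
shale: 2370 kg/m³ × 9.8 m/s² × 3300 m = 7.665×10^7 Pa = 756.4 atm
greenschist: 2770 kg/m³ × 9.8 m/s² × 970 m = 2.633×10^7 Pa = 259.9 atm
Total = 1079 + 7.370 + 756.4 + 259.9 = 2103.1 atm

2100 atm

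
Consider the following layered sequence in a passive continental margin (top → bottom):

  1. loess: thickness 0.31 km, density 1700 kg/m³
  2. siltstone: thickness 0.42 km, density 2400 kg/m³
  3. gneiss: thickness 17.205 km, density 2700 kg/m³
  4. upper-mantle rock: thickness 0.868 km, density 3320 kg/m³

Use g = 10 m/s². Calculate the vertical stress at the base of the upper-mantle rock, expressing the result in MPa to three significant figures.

509 MPa

loess: 1700 kg/m³ × 10 m/s² × 310 m = 5.270×10^6 Pa = 5.270 MPa
siltstone: 2400 kg/m³ × 10 m/s² × 420 m = 1.008×10^7 Pa = 10.08 MPa
gneiss: 2700 kg/m³ × 10 m/s² × 17205 m = 4.645×10^8 Pa = 464.5 MPa
upper-mantle rock: 3320 kg/m³ × 10 m/s² × 868 m = 2.882×10^7 Pa = 28.82 MPa
Total = 5.270 + 10.08 + 464.5 + 28.82 = 508.70 MPa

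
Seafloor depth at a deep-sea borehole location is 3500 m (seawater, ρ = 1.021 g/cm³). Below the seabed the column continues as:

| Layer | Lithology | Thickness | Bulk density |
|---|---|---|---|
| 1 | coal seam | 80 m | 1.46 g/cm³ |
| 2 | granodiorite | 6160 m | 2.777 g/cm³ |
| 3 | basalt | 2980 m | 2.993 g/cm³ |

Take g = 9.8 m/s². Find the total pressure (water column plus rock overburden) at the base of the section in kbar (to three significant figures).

2.91 kbar

seawater: 1021 kg/m³ × 9.8 m/s² × 3500 m = 3.502×10^7 Pa = 0.3502 kbar
coal seam: 1460 kg/m³ × 9.8 m/s² × 80 m = 1.145×10^6 Pa = 0.01145 kbar
granodiorite: 2777 kg/m³ × 9.8 m/s² × 6160 m = 1.676×10^8 Pa = 1.676 kbar
basalt: 2993 kg/m³ × 9.8 m/s² × 2980 m = 8.741×10^7 Pa = 0.8741 kbar
Total = 0.3502 + 0.01145 + 1.676 + 0.8741 = 2.9121 kbar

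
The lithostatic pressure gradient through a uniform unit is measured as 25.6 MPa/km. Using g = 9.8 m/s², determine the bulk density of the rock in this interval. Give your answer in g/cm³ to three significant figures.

2.61 g/cm³

ρ = (dP/dz)/g = 25.6 MPa/km / 9.8 m/s² = 25600 Pa/m / 9.8 m/s² = 2612.2 kg/m³
= 2.612 g/cm³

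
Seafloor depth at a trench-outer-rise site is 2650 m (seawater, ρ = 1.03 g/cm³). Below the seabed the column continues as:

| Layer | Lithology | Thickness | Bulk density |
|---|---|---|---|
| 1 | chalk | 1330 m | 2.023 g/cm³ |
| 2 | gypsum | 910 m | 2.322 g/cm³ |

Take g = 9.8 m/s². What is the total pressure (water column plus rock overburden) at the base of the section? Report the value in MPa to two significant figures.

74 MPa

seawater: 1030 kg/m³ × 9.8 m/s² × 2650 m = 2.675×10^7 Pa = 26.75 MPa
chalk: 2023 kg/m³ × 9.8 m/s² × 1330 m = 2.637×10^7 Pa = 26.37 MPa
gypsum: 2322 kg/m³ × 9.8 m/s² × 910 m = 2.071×10^7 Pa = 20.71 MPa
Total = 26.75 + 26.37 + 20.71 = 73.824 MPa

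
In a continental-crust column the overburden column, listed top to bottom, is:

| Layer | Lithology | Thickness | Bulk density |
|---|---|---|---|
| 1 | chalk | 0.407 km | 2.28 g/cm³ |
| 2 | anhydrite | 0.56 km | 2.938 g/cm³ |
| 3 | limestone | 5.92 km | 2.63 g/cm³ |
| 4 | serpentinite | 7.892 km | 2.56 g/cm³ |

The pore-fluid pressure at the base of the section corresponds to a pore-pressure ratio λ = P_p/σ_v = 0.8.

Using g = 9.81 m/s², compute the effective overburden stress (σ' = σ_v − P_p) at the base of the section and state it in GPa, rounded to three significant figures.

0.0752 GPa

Overburden (lithostatic) stress σ_v:
chalk: 2280 kg/m³ × 9.81 m/s² × 407 m = 9.103×10^6 Pa = 9.103 MPa
anhydrite: 2938 kg/m³ × 9.81 m/s² × 560 m = 1.614×10^7 Pa = 16.14 MPa
limestone: 2630 kg/m³ × 9.81 m/s² × 5920 m = 1.527×10^8 Pa = 152.7 MPa
serpentinite: 2560 kg/m³ × 9.81 m/s² × 7892 m = 1.982×10^8 Pa = 198.2 MPa
Total = 9.103 + 16.14 + 152.7 + 198.2 = 376.18 MPa
Pore pressure P_p = λ·σ_v = 0.8 × 376.2 MPa = 300.9 MPa
Effective stress σ' = σ_v − P_p = 376.2 − 300.9 = 75.236 MPa = 0.075236 GPa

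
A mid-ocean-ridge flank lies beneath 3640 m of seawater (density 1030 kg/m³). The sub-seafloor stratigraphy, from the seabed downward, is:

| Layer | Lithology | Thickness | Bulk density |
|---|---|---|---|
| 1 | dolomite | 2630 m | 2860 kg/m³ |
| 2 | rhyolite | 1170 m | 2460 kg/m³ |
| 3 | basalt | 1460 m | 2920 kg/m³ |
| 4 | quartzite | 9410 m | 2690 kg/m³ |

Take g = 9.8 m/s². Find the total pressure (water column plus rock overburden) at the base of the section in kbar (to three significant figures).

4.29 kbar

seawater: 1030 kg/m³ × 9.8 m/s² × 3640 m = 3.674×10^7 Pa = 0.3674 kbar
dolomite: 2860 kg/m³ × 9.8 m/s² × 2630 m = 7.371×10^7 Pa = 0.7371 kbar
rhyolite: 2460 kg/m³ × 9.8 m/s² × 1170 m = 2.821×10^7 Pa = 0.2821 kbar
basalt: 2920 kg/m³ × 9.8 m/s² × 1460 m = 4.178×10^7 Pa = 0.4178 kbar
quartzite: 2690 kg/m³ × 9.8 m/s² × 9410 m = 2.481×10^8 Pa = 2.481 kbar
Total = 0.3674 + 0.7371 + 0.2821 + 0.4178 + 2.481 = 4.2851 kbar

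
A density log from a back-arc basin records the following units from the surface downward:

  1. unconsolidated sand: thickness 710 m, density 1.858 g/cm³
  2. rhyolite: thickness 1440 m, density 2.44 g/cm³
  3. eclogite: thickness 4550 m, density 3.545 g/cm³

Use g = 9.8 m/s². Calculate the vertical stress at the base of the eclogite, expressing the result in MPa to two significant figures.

unconsolidated sand: 1858 kg/m³ × 9.8 m/s² × 710 m = 1.293×10^7 Pa = 12.93 MPa
rhyolite: 2440 kg/m³ × 9.8 m/s² × 1440 m = 3.443×10^7 Pa = 34.43 MPa
eclogite: 3545 kg/m³ × 9.8 m/s² × 4550 m = 1.581×10^8 Pa = 158.1 MPa
Total = 12.93 + 34.43 + 158.1 = 205.43 MPa

210 MPa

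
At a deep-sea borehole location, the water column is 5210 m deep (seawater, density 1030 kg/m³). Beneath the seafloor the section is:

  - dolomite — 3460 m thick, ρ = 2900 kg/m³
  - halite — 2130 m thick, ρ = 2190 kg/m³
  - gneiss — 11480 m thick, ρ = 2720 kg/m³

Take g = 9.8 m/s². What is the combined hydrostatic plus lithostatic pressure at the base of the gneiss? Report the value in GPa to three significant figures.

seawater: 1030 kg/m³ × 9.8 m/s² × 5210 m = 5.259×10^7 Pa = 0.05259 GPa
dolomite: 2900 kg/m³ × 9.8 m/s² × 3460 m = 9.833×10^7 Pa = 0.09833 GPa
halite: 2190 kg/m³ × 9.8 m/s² × 2130 m = 4.571×10^7 Pa = 0.04571 GPa
gneiss: 2720 kg/m³ × 9.8 m/s² × 11480 m = 3.060×10^8 Pa = 0.3060 GPa
Total = 0.05259 + 0.09833 + 0.04571 + 0.3060 = 0.50265 GPa

0.503 GPa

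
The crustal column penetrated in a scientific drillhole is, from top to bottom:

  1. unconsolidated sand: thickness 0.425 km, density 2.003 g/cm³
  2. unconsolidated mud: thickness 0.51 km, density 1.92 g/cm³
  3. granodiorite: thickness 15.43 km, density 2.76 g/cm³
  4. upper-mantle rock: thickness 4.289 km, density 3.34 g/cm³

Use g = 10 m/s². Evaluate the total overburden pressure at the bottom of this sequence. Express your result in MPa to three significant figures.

587 MPa

unconsolidated sand: 2003 kg/m³ × 10 m/s² × 425 m = 8.513×10^6 Pa = 8.513 MPa
unconsolidated mud: 1920 kg/m³ × 10 m/s² × 510 m = 9.792×10^6 Pa = 9.792 MPa
granodiorite: 2760 kg/m³ × 10 m/s² × 15430 m = 4.259×10^8 Pa = 425.9 MPa
upper-mantle rock: 3340 kg/m³ × 10 m/s² × 4289 m = 1.433×10^8 Pa = 143.3 MPa
Total = 8.513 + 9.792 + 425.9 + 143.3 = 587.43 MPa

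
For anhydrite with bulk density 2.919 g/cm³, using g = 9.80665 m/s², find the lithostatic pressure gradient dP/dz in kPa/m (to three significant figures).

dP/dz = ρg = 2919 kg/m³ × 9.80665 m/s² = 28626 Pa/m
= 28626 Pa/m × (1 kPa/m / 1000.0 Pa/m) = 28.626 kPa/m

28.6 kPa/m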